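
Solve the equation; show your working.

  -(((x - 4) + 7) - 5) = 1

Step 1. [-(((x - 4) + 7) - 5) = 1] flip signs both sides ⇒ neg: ((x - 4) + 7) - 5 = -1.
Step 2. [((x - 4) + 7) - 5 = -1] -5 is outermost — add 5 both sides, so sub: (x - 4) + 7 = 4.
Step 3. [(x - 4) + 7 = 4] 7 comes off first (subtract 7). So sub: x - 4 = -3.
Step 4. [x - 4 = -3] add 4: x sits inside (… - 4) ⇒ sub: x = 1.

Answer: x ∈ {1}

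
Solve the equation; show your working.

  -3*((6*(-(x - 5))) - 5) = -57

Step 1. [-3*((6*(-(x - 5))) - 5) = -57] leading coefficient -3: divide by -3 ⇒ div: (6*(-(x - 5))) - 5 = 19.
Step 2. [(6*(-(x - 5))) - 5 = 19] -5 is outermost — add 5 both sides ⇒ sub: 6*(-(x - 5)) = 24.
Step 3. [6*(-(x - 5)) = 24] 6·(inner) — divide through by 6, so div: -(x - 5) = 4.
Step 4. [-(x - 5) = 4] flip signs both sides, so neg: x - 5 = -4.
Step 5. [x - 5 = -4] peel the -5: add 5 from each side, so sub: x = 1.

Answer: x ∈ {1}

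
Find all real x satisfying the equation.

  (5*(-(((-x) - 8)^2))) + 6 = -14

Step 1. [(5*(-(((-x) - 8)^2))) + 6 = -14] 6 comes off first (subtract 6) ⇒ sub: 5*(-(((-x) - 8)^2)) = -20.
Step 2. [5*(-(((-x) - 8)^2)) = -20] 5 out front; divide by 5, so div: -(((-x) - 8)^2) = -4.
Step 3. [-(((-x) - 8)^2) = -4] LHS negated; negate both sides. So neg: ((-x) - 8)^2 = 4.
Step 4. [((-x) - 8)^2 = 4] √ both sides: 4 ≥ 0 gives two branches. So sqrt: (-x) - 8 = 2 or -2.
Step 5. [(-x) - 8 = 2 or -2] 8 comes off first (add 8) ⇒ sub: -x = 10 or 6.
Step 6. [-x = 10 or 6] leading − — multiply by −1 ⇒ neg: x = -10 or -6.

Answer: x ∈ {-10, -6}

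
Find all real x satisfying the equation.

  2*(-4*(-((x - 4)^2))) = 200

Step 1. [2*(-4*(-((x - 4)^2))) = 200] 2·(inner) — divide through by 2, so div: -4*(-((x - 4)^2)) = 100.
Step 2. [-4*(-((x - 4)^2)) = 100] leading coefficient -4: divide by -4 ⇒ div: -((x - 4)^2) = -25.
Step 3. [-((x - 4)^2) = -25] leading − — multiply by −1 ⇒ neg: (x - 4)^2 = 25.
Step 4. [(x - 4)^2 = 25] √ both sides: 25 ≥ 0 gives two branches. So sqrt: x - 4 = 5 or -5.
Step 5. [x - 4 = 5 or -5] -4 is outermost — add 4 both sides ⇒ sub: x = 9 or -1.

Answer: x ∈ {-1, 9}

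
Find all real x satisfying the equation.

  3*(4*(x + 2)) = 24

Step 1. [3*(4*(x + 2)) = 24] leading coefficient 3: divide by 3 ⇒ div: 4*(x + 2) = 8.
Step 2. [4*(x + 2) = 8] divide by the outer 4, so div: x + 2 = 2.
Step 3. [x + 2 = 2] +2 is outermost — subtract 2 both sides, so sub: x = 0.

Answer: x ∈ {0}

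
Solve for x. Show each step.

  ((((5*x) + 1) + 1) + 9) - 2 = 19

Step 1. [((((5*x) + 1) + 1) + 9) - 2 = 19] add 2: x sits inside (… - 2). So sub: (((5*x) + 1) + 1) + 9 = 21.
Step 2. [(((5*x) + 1) + 1) + 9 = 21] subtract 9: x sits inside (… + 9) ⇒ sub: ((5*x) + 1) + 1 = 12.
Step 3. [((5*x) + 1) + 1 = 12] subtract 1: x sits inside (… + 1), so sub: (5*x) + 1 = 11.
Step 4. [(5*x) + 1 = 11] +1 is outermost — subtract 1 both sides ⇒ sub: 5*x = 10.
Step 5. [5*x = 10] 5·(inner) — divide through by 5. So div: x = 2.

Answer: x ∈ {2}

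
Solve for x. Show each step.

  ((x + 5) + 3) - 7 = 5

Step 1. [((x + 5) + 3) - 7 = 5] 7 comes off first (add 7), so sub: (x + 5) + 3 = 12.
Step 2. [(x + 5) + 3 = 12] +3 is outermost — subtract 3 both sides. So sub: x + 5 = 9.
Step 3. [x + 5 = 9] peel the +5: subtract 5 from each side. So sub: x = 4.

Answer: x ∈ {4}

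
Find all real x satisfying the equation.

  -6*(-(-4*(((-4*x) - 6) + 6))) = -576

Step 1. [-6*(-(-4*(((-4*x) - 6) + 6))) = -576] divide by the outer -6 ⇒ div: -(-4*(((-4*x) - 6) + 6)) = 96.
Step 2. [-(-4*(((-4*x) - 6) + 6)) = 96] LHS negated; negate both sides ⇒ neg: -4*(((-4*x) - 6) + 6) = -96.
Step 3. [-4*(((-4*x) - 6) + 6) = -96] -4 out front; divide by -4. So div: ((-4*x) - 6) + 6 = 24.
Step 4. [((-4*x) - 6) + 6 = 24] subtract 6: x sits inside (… + 6), so sub: (-4*x) - 6 = 18.
Step 5. [(-4*x) - 6 = 18] peel the -6: add 6 from each side ⇒ sub: -4*x = 24.
Step 6. [-4*x = 24] -4 out front; divide by -4, so div: x = -6.

Answer: x ∈ {-6}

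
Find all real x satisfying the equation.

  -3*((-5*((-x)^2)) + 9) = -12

Step 1. [-3*((-5*((-x)^2)) + 9) = -12] leading coefficient -3: divide by -3 ⇒ div: (-5*((-x)^2)) + 9 = 4.
Step 2. [(-5*((-x)^2)) + 9 = 4] 9 comes off first (subtract 9). So sub: -5*((-x)^2) = -5.
Step 3. [-5*((-x)^2) = -5] -5·(inner) — divide through by -5. So div: (-x)^2 = 1.
Step 4. [(-x)^2 = 1] LHS squared, RHS 1 ≥ 0: apply √ (±), so sqrt: -x = 1 or -1.
Step 5. [-x = 1 or -1] flip signs both sides. So neg: x = -1 or 1.

Answer: x ∈ {-1, 1}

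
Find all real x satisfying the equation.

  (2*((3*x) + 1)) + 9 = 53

Step 1. [(2*((3*x) + 1)) + 9 = 53] the outer +9 inverts by subtracting 9. So sub: 2*((3*x) + 1) = 44.
Step 2. [2*((3*x) + 1) = 44] leading coefficient 2: divide by 2 ⇒ div: (3*x) + 1 = 22.
Step 3. [(3*x) + 1 = 22] subtract 1: x sits inside (… + 1). So sub: 3*x = 21.
Step 4. [3*x = 21] 3 out front; divide by 3. So div: x = 7.

Answer: x ∈ {7}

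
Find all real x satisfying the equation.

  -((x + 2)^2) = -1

Step 1. [-((x + 2)^2) = -1] leading − — multiply by −1 ⇒ neg: (x + 2)^2 = 1.
Step 2. [(x + 2)^2 = 1] LHS squared, RHS 1 ≥ 0: apply √ (±) ⇒ sqrt: x + 2 = 1 or -1.
Step 3. [x + 2 = 1 or -1] subtract 2: x sits inside (… + 2) ⇒ sub: x = -1 or -3.

Answer: x ∈ {-3, -1}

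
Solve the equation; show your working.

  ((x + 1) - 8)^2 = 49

Step 1. [((x + 1) - 8)^2 = 49] √ both sides: 49 ≥ 0 gives two branches. So sqrt: (x + 1) - 8 = 7 or -7.
Step 2. [(x + 1) - 8 = 7 or -7] add 8: x sits inside (… - 8), so sub: x + 1 = 15 or 1.
Step 3. [x + 1 = 15 or 1] subtract 1: x sits inside (… + 1), so sub: x = 14 or 0.

Answer: x ∈ {0, 14}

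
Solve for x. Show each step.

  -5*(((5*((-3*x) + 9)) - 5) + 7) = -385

Step 1. [-5*(((5*((-3*x) + 9)) - 5) + 7) = -385] LHS = -5·(…); ÷-5 both sides. So div: ((5*((-3*x) + 9)) - 5) + 7 = 77.
Step 2. [((5*((-3*x) + 9)) - 5) + 7 = 77] 7 comes off first (subtract 7) ⇒ sub: (5*((-3*x) + 9)) - 5 = 70.
Step 3. [(5*((-3*x) + 9)) - 5 = 70] common factor 5 (LHS and 70) — divide through. So factor: ((-3*x) + 9) - 1 = 14.
Step 4. [((-3*x) + 9) - 1 = 14] the outer -1 inverts by adding 1 ⇒ sub: (-3*x) + 9 = 15.
Step 5. [(-3*x) + 9 = 15] common factor -3 (LHS and 15) — divide through. So factor: x - 3 = -5.
Step 6. [x - 3 = -5] -3 is outermost — add 3 both sides. So sub: x = -2.

Answer: x ∈ {-2}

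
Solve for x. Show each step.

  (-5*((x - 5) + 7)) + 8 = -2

Step 1. [(-5*((x - 5) + 7)) + 8 = -2] peel the +8: subtract 8 from each side. So sub: -5*((x - 5) + 7) = -10.
Step 2. [-5*((x - 5) + 7) = -10] leading coefficient -5: divide by -5, so div: (x - 5) + 7 = 2.
Step 3. [(x - 5) + 7 = 2] 7 comes off first (subtract 7), so sub: x - 5 = -5.
Step 4. [x - 5 = -5] 5 comes off first (add 5), so sub: x = 0.

Answer: x ∈ {0}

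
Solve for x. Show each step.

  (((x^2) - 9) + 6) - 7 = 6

Step 1. [(((x^2) - 9) + 6) - 7 = 6] -7 is outermost — add 7 both sides, so sub: ((x^2) - 9) + 6 = 13.
Step 2. [((x^2) - 9) + 6 = 13] the outer +6 inverts by subtracting 6. So sub: (x^2) - 9 = 7.
Step 3. [(x^2) - 9 = 7] add 9: x sits inside (… - 9) ⇒ sub: x^2 = 16.
Step 4. [x^2 = 16] √ both sides: 16 ≥ 0 gives two branches. So sqrt: x = 4 or -4.

Answer: x ∈ {-4, 4}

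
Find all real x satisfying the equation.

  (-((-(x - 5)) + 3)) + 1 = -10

Step 1. [(-((-(x - 5)) + 3)) + 1 = -10] 1 comes off first (subtract 1). So sub: -((-(x - 5)) + 3) = -11.
Step 2. [-((-(x - 5)) + 3) = -11] flip signs both sides, so neg: (-(x - 5)) + 3 = 11.
Step 3. [(-(x - 5)) + 3 = 11] 3 comes off first (subtract 3) ⇒ sub: -(x - 5) = 8.
Step 4. [-(x - 5) = 8] flip signs both sides. So neg: x - 5 = -8.
Step 5. [x - 5 = -8] the outer -5 inverts by adding 5, so sub: x = -3.

Answer: x ∈ {-3}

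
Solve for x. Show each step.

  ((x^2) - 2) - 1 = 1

Step 1. [((x^2) - 2) - 1 = 1] -1 is outermost — add 1 both sides, so sub: (x^2) - 2 = 2.
Step 2. [(x^2) - 2 = 2] 2 comes off first (add 2) ⇒ sub: x^2 = 4.
Step 3. [x^2 = 4] √ both sides: 4 ≥ 0 gives two branches. So sqrt: x = 2 or -2.

Answer: x ∈ {-2, 2}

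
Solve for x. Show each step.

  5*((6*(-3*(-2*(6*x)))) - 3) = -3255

Step 1. [5*((6*(-3*(-2*(6*x)))) - 3) = -3255] 5 out front; divide by 5 ⇒ div: (6*(-3*(-2*(6*x)))) - 3 = -651.
Step 2. [(6*(-3*(-2*(6*x)))) - 3 = -651] add 3: x sits inside (… - 3) ⇒ sub: 6*(-3*(-2*(6*x))) = -648.
Step 3. [6*(-3*(-2*(6*x))) = -648] leading coefficient 6: divide by 6 ⇒ div: -3*(-2*(6*x)) = -108.
Step 4. [-3*(-2*(6*x)) = -108] LHS = -3·(…); ÷-3 both sides ⇒ div: -2*(6*x) = 36.
Step 5. [-2*(6*x) = 36] divide by the outer -2. So div: 6*x = -18.
Step 6. [6*x = -18] LHS = 6·(…); ÷6 both sides. So div: x = -3.

Answer: x ∈ {-3}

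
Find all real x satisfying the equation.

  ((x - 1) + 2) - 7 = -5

Step 1. [((x - 1) + 2) - 7 = -5] the outer -7 inverts by adding 7. So sub: (x - 1) + 2 = 2.
Step 2. [(x - 1) + 2 = 2] peel the +2: subtract 2 from each side ⇒ sub: x - 1 = 0.
Step 3. [x - 1 = 0] the outer -1 inverts by adding 1, so sub: x = 1.

Answer: x ∈ {1}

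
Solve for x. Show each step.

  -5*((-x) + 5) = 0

Step 1. [-5*((-x) + 5) = 0] divide by the outer -5, so div: (-x) + 5 = 0.
Step 2. [(-x) + 5 = 0] the outer +5 inverts by subtracting 5 ⇒ sub: -x = -5.
Step 3. [-x = -5] LHS negated; negate both sides ⇒ neg: x = 5.

Answer: x ∈ {5}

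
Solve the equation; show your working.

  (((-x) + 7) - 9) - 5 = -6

Step 1. [(((-x) + 7) - 9) - 5 = -6] 5 comes off first (add 5) ⇒ sub: ((-x) + 7) - 9 = -1.
Step 2. [((-x) + 7) - 9 = -1] add 9: x sits inside (… - 9). So sub: (-x) + 7 = 8.
Step 3. [(-x) + 7 = 8] +7 is outermost — subtract 7 both sides. So sub: -x = 1.
Step 4. [-x = 1] flip signs both sides ⇒ neg: x = -1.

Answer: x ∈ {-1}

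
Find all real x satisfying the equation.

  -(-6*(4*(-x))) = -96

Step 1. [-(-6*(4*(-x))) = -96] leading − — multiply by −1, so neg: -6*(4*(-x)) = 96.
Step 2. [-6*(4*(-x)) = 96] leading coefficient -6: divide by -6, so div: 4*(-x) = -16.
Step 3. [4*(-x) = -16] divide by the outer 4 ⇒ div: -x = -4.
Step 4. [-x = -4] flip signs both sides, so neg: x = 4.

Answer: x ∈ {4}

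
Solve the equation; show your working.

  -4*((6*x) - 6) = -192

Step 1. [-4*((6*x) - 6) = -192] leading coefficient -4: divide by -4, so div: (6*x) - 6 = 48.
Step 2. [(6*x) - 6 = 48] the outer -6 inverts by adding 6, so sub: 6*x = 54.
Step 3. [6*x = 54] 6·(inner) — divide through by 6 ⇒ div: x = 9.

Answer: x ∈ {9}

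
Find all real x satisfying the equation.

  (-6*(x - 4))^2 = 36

Step 1. [(-6*(x - 4))^2 = 36] LHS squared, RHS 36 ≥ 0: apply √ (±) ⇒ sqrt: -6*(x - 4) = 6 or -6.
Step 2. [-6*(x - 4) = 6 or -6] divide by the outer -6 ⇒ div: x - 4 = -1 or 1.
Step 3. [x - 4 = -1 or 1] -4 is outermost — add 4 both sides, so sub: x = 3 or 5.

Answer: x ∈ {3, 5}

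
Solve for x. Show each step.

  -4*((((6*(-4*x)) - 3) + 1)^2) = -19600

Step 1. [-4*((((6*(-4*x)) - 3) + 1)^2) = -19600] LHS = -4·(…); ÷-4 both sides, so div: (((6*(-4*x)) - 3) + 1)^2 = 4900.
Step 2. [(((6*(-4*x)) - 3) + 1)^2 = 4900] LHS squared, RHS 4900 ≥ 0: apply √ (±), so sqrt: ((6*(-4*x)) - 3) + 1 = 70 or -70.
Step 3. [((6*(-4*x)) - 3) + 1 = 70 or -70] the outer +1 inverts by subtracting 1, so sub: (6*(-4*x)) - 3 = 69 or -71.
Step 4. [(6*(-4*x)) - 3 = 69 or -71] 3 comes off first (add 3). So sub: 6*(-4*x) = 72 or -68.
Step 5. [6*(-4*x) = 72 or -68] leading coefficient 6: divide by 6. So div: -4*x = 12 or -34/3.
Step 6. [-4*x = 12 or -34/3] -4 out front; divide by -4 ⇒ div: x = -3 or 17/6.

Answer: x ∈ {-3, 17/6}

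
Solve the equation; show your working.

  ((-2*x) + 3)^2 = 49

Step 1. [((-2*x) + 3)^2 = 49] √ both sides: 49 ≥ 0 gives two branches, so sqrt: (-2*x) + 3 = 7 or -7.
Step 2. [(-2*x) + 3 = 7 or -7] peel the +3: subtract 3 from each side, so sub: -2*x = 4 or -10.
Step 3. [-2*x = 4 or -10] divide by the outer -2, so div: x = -2 or 5.

Answer: x ∈ {-2, 5}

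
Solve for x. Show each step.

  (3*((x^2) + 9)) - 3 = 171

Step 1. [(3*((x^2) + 9)) - 3 = 171] common factor 3 (LHS and 171) — divide through, so factor: ((x^2) + 9) - 1 = 57.
Step 2. [((x^2) + 9) - 1 = 57] 1 comes off first (add 1). So sub: (x^2) + 9 = 58.
Step 3. [(x^2) + 9 = 58] peel the +9: subtract 9 from each side, so sub: x^2 = 49.
Step 4. [x^2 = 49] LHS squared, RHS 49 ≥ 0: apply √ (±). So sqrt: x = 7 or -7.

Answer: x ∈ {-7, 7}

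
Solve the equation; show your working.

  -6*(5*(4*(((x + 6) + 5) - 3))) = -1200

Step 1. [-6*(5*(4*(((x + 6) + 5) - 3))) = -1200] LHS = -6·(…); ÷-6 both sides ⇒ div: 5*(4*(((x + 6) + 5) - 3)) = 200.
Step 2. [5*(4*(((x + 6) + 5) - 3)) = 200] LHS = 5·(…); ÷5 both sides, so div: 4*(((x + 6) + 5) - 3) = 40.
Step 3. [4*(((x + 6) + 5) - 3) = 40] 4·(inner) — divide through by 4 ⇒ div: ((x + 6) + 5) - 3 = 10.
Step 4. [((x + 6) + 5) - 3 = 10] -3 is outermost — add 3 both sides ⇒ sub: (x + 6) + 5 = 13.
Step 5. [(x + 6) + 5 = 13] 5 comes off first (subtract 5), so sub: x + 6 = 8.
Step 6. [x + 6 = 8] subtract 6: x sits inside (… + 6). So sub: x = 2.

Answer: x ∈ {2}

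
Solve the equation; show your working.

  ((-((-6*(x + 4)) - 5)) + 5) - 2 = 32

Step 1. [((-((-6*(x + 4)) - 5)) + 5) - 2 = 32] peel the -2: add 2 from each side, so sub: (-((-6*(x + 4)) - 5)) + 5 = 34.
Step 2. [(-((-6*(x + 4)) - 5)) + 5 = 34] peel the +5: subtract 5 from each side, so sub: -((-6*(x + 4)) - 5) = 29.
Step 3. [-((-6*(x + 4)) - 5) = 29] leading − — multiply by −1 ⇒ neg: (-6*(x + 4)) - 5 = -29.
Step 4. [(-6*(x + 4)) - 5 = -29] add 5: x sits inside (… - 5) ⇒ sub: -6*(x + 4) = -24.
Step 5. [-6*(x + 4) = -24] divide by the outer -6. So div: x + 4 = 4.
Step 6. [x + 4 = 4] 4 comes off first (subtract 4). So sub: x = 0.

Answer: x ∈ {0}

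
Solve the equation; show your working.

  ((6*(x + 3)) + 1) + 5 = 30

Step 1. [((6*(x + 3)) + 1) + 5 = 30] +5 is outermost — subtract 5 both sides. So sub: (6*(x + 3)) + 1 = 25.
Step 2. [(6*(x + 3)) + 1 = 25] peel the +1: subtract 1 from each side, so sub: 6*(x + 3) = 24.
Step 3. [6*(x + 3) = 24] 6·(inner) — divide through by 6 ⇒ div: x + 3 = 4.
Step 4. [x + 3 = 4] 3 comes off first (subtract 3) ⇒ sub: x = 1.

Answer: x ∈ {1}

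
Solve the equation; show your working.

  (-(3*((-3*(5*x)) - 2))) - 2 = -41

Step 1. [(-(3*((-3*(5*x)) - 2))) - 2 = -41] the outer -2 inverts by adding 2. So sub: -(3*((-3*(5*x)) - 2)) = -39.
Step 2. [-(3*((-3*(5*x)) - 2)) = -39] leading − — multiply by −1, so neg: 3*((-3*(5*x)) - 2) = 39.
Step 3. [3*((-3*(5*x)) - 2) = 39] divide by the outer 3. So div: (-3*(5*x)) - 2 = 13.
Step 4. [(-3*(5*x)) - 2 = 13] peel the -2: add 2 from each side ⇒ sub: -3*(5*x) = 15.
Step 5. [-3*(5*x) = 15] -3 out front; divide by -3 ⇒ div: 5*x = -5.
Step 6. [5*x = -5] 5 out front; divide by 5, so div: x = -1.

Answer: x ∈ {-1}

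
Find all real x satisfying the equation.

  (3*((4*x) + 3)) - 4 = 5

Step 1. [(3*((4*x) + 3)) - 4 = 5] -4 is outermost — add 4 both sides. So sub: 3*((4*x) + 3) = 9.
Step 2. [3*((4*x) + 3) = 9] divide by the outer 3 ⇒ div: (4*x) + 3 = 3.
Step 3. [(4*x) + 3 = 3] 3 comes off first (subtract 3), so sub: 4*x = 0.
Step 4. [4*x = 0] 4 out front; divide by 4 ⇒ div: x = 0.

Answer: x ∈ {0}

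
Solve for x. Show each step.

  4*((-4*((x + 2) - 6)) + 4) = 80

Step 1. [4*((-4*((x + 2) - 6)) + 4) = 80] 4 out front; divide by 4 ⇒ div: (-4*((x + 2) - 6)) + 4 = 20.
Step 2. [(-4*((x + 2) - 6)) + 4 = 20] -4 divides every term; factor it out, so factor: ((x + 2) - 6) - 1 = -5.
Step 3. [((x + 2) - 6) - 1 = -5] the outer -1 inverts by adding 1, so sub: (x + 2) - 6 = -4.
Step 4. [(x + 2) - 6 = -4] add 6: x sits inside (… - 6) ⇒ sub: x + 2 = 2.
Step 5. [x + 2 = 2] +2 is outermost — subtract 2 both sides ⇒ sub: x = 0.

Answer: x ∈ {0}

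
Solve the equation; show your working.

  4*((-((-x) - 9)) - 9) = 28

Step 1. [4*((-((-x) - 9)) - 9) = 28] 4·(inner) — divide through by 4 ⇒ div: (-((-x) - 9)) - 9 = 7.
Step 2. [(-((-x) - 9)) - 9 = 7] add 9: x sits inside (… - 9) ⇒ sub: -((-x) - 9) = 16.
Step 3. [-((-x) - 9) = 16] LHS negated; negate both sides. So neg: (-x) - 9 = -16.
Step 4. [(-x) - 9 = -16] 9 comes off first (add 9) ⇒ sub: -x = -7.
Step 5. [-x = -7] flip signs both sides. So neg: x = 7.

Answer: x ∈ {7}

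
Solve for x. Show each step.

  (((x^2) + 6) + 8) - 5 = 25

Step 1. [(((x^2) + 6) + 8) - 5 = 25] 5 comes off first (add 5), so sub: ((x^2) + 6) + 8 = 30.
Step 2. [((x^2) + 6) + 8 = 30] +8 is outermost — subtract 8 both sides, so sub: (x^2) + 6 = 22.
Step 3. [(x^2) + 6 = 22] +6 is outermost — subtract 6 both sides, so sub: x^2 = 16.
Step 4. [x^2 = 16] √ both sides: 16 ≥ 0 gives two branches. So sqrt: x = 4 or -4.

Answer: x ∈ {-4, 4}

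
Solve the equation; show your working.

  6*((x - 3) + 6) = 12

Step 1. [6*((x - 3) + 6) = 12] 6·(inner) — divide through by 6, so div: (x - 3) + 6 = 2.
Step 2. [(x - 3) + 6 = 2] the outer +6 inverts by subtracting 6, so sub: x - 3 = -4.
Step 3. [x - 3 = -4] peel the -3: add 3 from each side. So sub: x = -1.

Answer: x ∈ {-1}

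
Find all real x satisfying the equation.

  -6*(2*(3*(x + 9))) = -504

Step 1. [-6*(2*(3*(x + 9))) = -504] -6 out front; divide by -6. So div: 2*(3*(x + 9)) = 84.
Step 2. [2*(3*(x + 9)) = 84] 2·(inner) — divide through by 2. So div: 3*(x + 9) = 42.
Step 3. [3*(x + 9) = 42] divide by the outer 3, so div: x + 9 = 14.
Step 4. [x + 9 = 14] the outer +9 inverts by subtracting 9. So sub: x = 5.

Answer: x ∈ {5}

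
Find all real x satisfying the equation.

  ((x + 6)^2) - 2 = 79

Step 1. [((x + 6)^2) - 2 = 79] add 2: x sits inside (… - 2) ⇒ sub: (x + 6)^2 = 81.
Step 2. [(x + 6)^2 = 81] LHS squared, RHS 81 ≥ 0: apply √ (±), so sqrt: x + 6 = 9 or -9.
Step 3. [x + 6 = 9 or -9] peel the +6: subtract 6 from each side, so sub: x = 3 or -15.

Answer: x ∈ {-15, 3}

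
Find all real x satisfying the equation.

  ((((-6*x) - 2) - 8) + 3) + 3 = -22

Step 1. [((((-6*x) - 2) - 8) + 3) + 3 = -22] the outer +3 inverts by subtracting 3. So sub: (((-6*x) - 2) - 8) + 3 = -25.
Step 2. [(((-6*x) - 2) - 8) + 3 = -25] subtract 3: x sits inside (… + 3). So sub: ((-6*x) - 2) - 8 = -28.
Step 3. [((-6*x) - 2) - 8 = -28] peel the -8: add 8 from each side. So sub: (-6*x) - 2 = -20.
Step 4. [(-6*x) - 2 = -20] add 2: x sits inside (… - 2), so sub: -6*x = -18.
Step 5. [-6*x = -18] leading coefficient -6: divide by -6. So div: x = 3.

Answer: x ∈ {3}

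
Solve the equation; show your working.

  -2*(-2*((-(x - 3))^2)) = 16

Step 1. [-2*(-2*((-(x - 3))^2)) = 16] -2 out front; divide by -2, so div: -2*((-(x - 3))^2) = -8.
Step 2. [-2*((-(x - 3))^2) = -8] LHS = -2·(…); ÷-2 both sides ⇒ div: (-(x - 3))^2 = 4.
Step 3. [(-(x - 3))^2 = 4] √ both sides: 4 ≥ 0 gives two branches ⇒ sqrt: -(x - 3) = 2 or -2.
Step 4. [-(x - 3) = 2 or -2] LHS negated; negate both sides. So neg: x - 3 = -2 or 2.
Step 5. [x - 3 = -2 or 2] the outer -3 inverts by adding 3. So sub: x = 1 or 5.

Answer: x ∈ {1, 5}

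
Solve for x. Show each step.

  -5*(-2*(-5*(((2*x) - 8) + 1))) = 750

Step 1. [-5*(-2*(-5*(((2*x) - 8) + 1))) = 750] leading coefficient -5: divide by -5. So div: -2*(-5*(((2*x) - 8) + 1)) = -150.
Step 2. [-2*(-5*(((2*x) - 8) + 1)) = -150] divide by the outer -2 ⇒ div: -5*(((2*x) - 8) + 1) = 75.
Step 3. [-5*(((2*x) - 8) + 1) = 75] leading coefficient -5: divide by -5. So div: ((2*x) - 8) + 1 = -15.
Step 4. [((2*x) - 8) + 1 = -15] the outer +1 inverts by subtracting 1. So sub: (2*x) - 8 = -16.
Step 5. [(2*x) - 8 = -16] 2 | LHS and 2 | -16: pull 2 out. So factor: x - 4 = -8.
Step 6. [x - 4 = -8] add 4: x sits inside (… - 4) ⇒ sub: x = -4.

Answer: x ∈ {-4}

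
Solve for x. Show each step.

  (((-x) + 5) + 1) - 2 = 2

Step 1. [(((-x) + 5) + 1) - 2 = 2] -2 is outermost — add 2 both sides. So sub: ((-x) + 5) + 1 = 4.
Step 2. [((-x) + 5) + 1 = 4] the outer +1 inverts by subtracting 1. So sub: (-x) + 5 = 3.
Step 3. [(-x) + 5 = 3] subtract 5: x sits inside (… + 5). So sub: -x = -2.
Step 4. [-x = -2] flip signs both sides, so neg: x = 2.

Answer: x ∈ {2}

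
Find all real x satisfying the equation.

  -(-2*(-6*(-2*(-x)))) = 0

Step 1. [-(-2*(-6*(-2*(-x)))) = 0] leading − — multiply by −1. So neg: -2*(-6*(-2*(-x))) = 0.
Step 2. [-2*(-6*(-2*(-x))) = 0] -2·(inner) — divide through by -2 ⇒ div: -6*(-2*(-x)) = 0.
Step 3. [-6*(-2*(-x)) = 0] divide by the outer -6, so div: -2*(-x) = 0.
Step 4. [-2*(-x) = 0] LHS = -2·(…); ÷-2 both sides ⇒ div: -x = 0.
Step 5. [-x = 0] leading − — multiply by −1, so neg: x = 0.

Answer: x ∈ {0}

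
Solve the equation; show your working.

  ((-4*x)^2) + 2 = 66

Step 1. [((-4*x)^2) + 2 = 66] subtract 2: x sits inside (… + 2). So sub: (-4*x)^2 = 64.
Step 2. [(-4*x)^2 = 64] LHS squared, RHS 64 ≥ 0: apply √ (±). So sqrt: -4*x = 8 or -8.
Step 3. [-4*x = 8 or -8] -4·(inner) — divide through by -4, so div: x = -2 or 2.

Answer: x ∈ {-2, 2}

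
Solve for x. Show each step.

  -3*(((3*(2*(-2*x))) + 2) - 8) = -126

Step 1. [-3*(((3*(2*(-2*x))) + 2) - 8) = -126] divide by the outer -3 ⇒ div: ((3*(2*(-2*x))) + 2) - 8 = 42.
Step 2. [((3*(2*(-2*x))) + 2) - 8 = 42] peel the -8: add 8 from each side ⇒ sub: (3*(2*(-2*x))) + 2 = 50.
Step 3. [(3*(2*(-2*x))) + 2 = 50] 2 comes off first (subtract 2). So sub: 3*(2*(-2*x)) = 48.
Step 4. [3*(2*(-2*x)) = 48] divide by the outer 3, so div: 2*(-2*x) = 16.
Step 5. [2*(-2*x) = 16] divide by the outer 2. So div: -2*x = 8.
Step 6. [-2*x = 8] -2 out front; divide by -2, so div: x = -4.

Answer: x ∈ {-4}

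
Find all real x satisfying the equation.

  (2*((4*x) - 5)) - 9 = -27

Step 1. [(2*((4*x) - 5)) - 9 = -27] peel the -9: add 9 from each side ⇒ sub: 2*((4*x) - 5) = -18.
Step 2. [2*((4*x) - 5) = -18] 2 out front; divide by 2. So div: (4*x) - 5 = -9.
Step 3. [(4*x) - 5 = -9] -5 is outermost — add 5 both sides, so sub: 4*x = -4.
Step 4. [4*x = -4] LHS = 4·(…); ÷4 both sides. So div: x = -1.

Answer: x ∈ {-1}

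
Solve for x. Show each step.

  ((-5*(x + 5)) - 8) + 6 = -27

Step 1. [((-5*(x + 5)) - 8) + 6 = -27] subtract 6: x sits inside (… + 6), so sub: (-5*(x + 5)) - 8 = -33.
Step 2. [(-5*(x + 5)) - 8 = -33] add 8: x sits inside (… - 8) ⇒ sub: -5*(x + 5) = -25.
Step 3. [-5*(x + 5) = -25] -5 out front; divide by -5 ⇒ div: x + 5 = 5.
Step 4. [x + 5 = 5] 5 comes off first (subtract 5), so sub: x = 0.

Answer: x ∈ {0}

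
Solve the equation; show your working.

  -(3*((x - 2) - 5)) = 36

Step 1. [-(3*((x - 2) - 5)) = 36] LHS negated; negate both sides, so neg: 3*((x - 2) - 5) = -36.
Step 2. [3*((x - 2) - 5) = -36] leading coefficient 3: divide by 3, so div: (x - 2) - 5 = -12.
Step 3. [(x - 2) - 5 = -12] add 5: x sits inside (… - 5), so sub: x - 2 = -7.
Step 4. [x - 2 = -7] -2 is outermost — add 2 both sides. So sub: x = -5.

Answer: x ∈ {-5}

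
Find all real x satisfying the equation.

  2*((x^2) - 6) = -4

Step 1. [2*((x^2) - 6) = -4] divide by the outer 2. So div: (x^2) - 6 = -2.
Step 2. [(x^2) - 6 = -2] add 6: x sits inside (… - 6). So sub: x^2 = 4.
Step 3. [x^2 = 4] √ both sides: 4 ≥ 0 gives two branches, so sqrt: x = 2 or -2.

Answer: x ∈ {-2, 2}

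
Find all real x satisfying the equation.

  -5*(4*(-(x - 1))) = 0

Step 1. [-5*(4*(-(x - 1))) = 0] leading coefficient -5: divide by -5, so div: 4*(-(x - 1)) = 0.
Step 2. [4*(-(x - 1)) = 0] LHS = 4·(…); ÷4 both sides, so div: -(x - 1) = 0.
Step 3. [-(x - 1) = 0] flip signs both sides, so neg: x - 1 = 0.
Step 4. [x - 1 = 0] the outer -1 inverts by adding 1 ⇒ sub: x = 1.

Answer: x ∈ {1}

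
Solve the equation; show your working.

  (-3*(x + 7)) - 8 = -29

Step 1. [(-3*(x + 7)) - 8 = -29] -8 is outermost — add 8 both sides ⇒ sub: -3*(x + 7) = -21.
Step 2. [-3*(x + 7) = -21] divide by the outer -3. So div: x + 7 = 7.
Step 3. [x + 7 = 7] the outer +7 inverts by subtracting 7, so sub: x = 0.

Answer: x ∈ {0}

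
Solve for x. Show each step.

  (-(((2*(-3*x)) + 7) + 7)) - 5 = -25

Step 1. [(-(((2*(-3*x)) + 7) + 7)) - 5 = -25] the outer -5 inverts by adding 5, so sub: -(((2*(-3*x)) + 7) + 7) = -20.
Step 2. [-(((2*(-3*x)) + 7) + 7) = -20] LHS negated; negate both sides, so neg: ((2*(-3*x)) + 7) + 7 = 20.
Step 3. [((2*(-3*x)) + 7) + 7 = 20] subtract 7: x sits inside (… + 7), so sub: (2*(-3*x)) + 7 = 13.
Step 4. [(2*(-3*x)) + 7 = 13] subtract 7: x sits inside (… + 7) ⇒ sub: 2*(-3*x) = 6.
Step 5. [2*(-3*x) = 6] 2·(inner) — divide through by 2. So div: -3*x = 3.
Step 6. [-3*x = 3] -3 out front; divide by -3. So div: x = -1.

Answer: x ∈ {-1}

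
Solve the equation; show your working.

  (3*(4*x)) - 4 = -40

Step 1. [(3*(4*x)) - 4 = -40] peel the -4: add 4 from each side, so sub: 3*(4*x) = -36.
Step 2. [3*(4*x) = -36] LHS = 3·(…); ÷3 both sides ⇒ div: 4*x = -12.
Step 3. [4*x = -12] leading coefficient 4: divide by 4, so div: x = -3.

Answer: x ∈ {-3}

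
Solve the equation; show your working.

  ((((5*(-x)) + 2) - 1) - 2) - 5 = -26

Step 1. [((((5*(-x)) + 2) - 1) - 2) - 5 = -26] the outer -5 inverts by adding 5, so sub: (((5*(-x)) + 2) - 1) - 2 = -21.
Step 2. [(((5*(-x)) + 2) - 1) - 2 = -21] the outer -2 inverts by adding 2. So sub: ((5*(-x)) + 2) - 1 = -19.
Step 3. [((5*(-x)) + 2) - 1 = -19] 1 comes off first (add 1), so sub: (5*(-x)) + 2 = -18.
Step 4. [(5*(-x)) + 2 = -18] subtract 2: x sits inside (… + 2), so sub: 5*(-x) = -20.
Step 5. [5*(-x) = -20] divide by the outer 5 ⇒ div: -x = -4.
Step 6. [-x = -4] flip signs both sides ⇒ neg: x = 4.

Answer: x ∈ {4}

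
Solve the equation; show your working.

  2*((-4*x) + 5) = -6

Step 1. [2*((-4*x) + 5) = -6] 2 out front; divide by 2 ⇒ div: (-4*x) + 5 = -3.
Step 2. [(-4*x) + 5 = -3] subtract 5: x sits inside (… + 5). So sub: -4*x = -8.
Step 3. [-4*x = -8] leading coefficient -4: divide by -4. So div: x = 2.

Answer: x ∈ {2}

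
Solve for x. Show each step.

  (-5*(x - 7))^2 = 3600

Step 1. [(-5*(x - 7))^2 = 3600] LHS squared, RHS 3600 ≥ 0: apply √ (±). So sqrt: -5*(x - 7) = 60 or -60.
Step 2. [-5*(x - 7) = 60 or -60] leading coefficient -5: divide by -5 ⇒ div: x - 7 = -12 or 12.
Step 3. [x - 7 = -12 or 12] -7 is outermost — add 7 both sides. So sub: x = -5 or 19.

Answer: x ∈ {-5, 19}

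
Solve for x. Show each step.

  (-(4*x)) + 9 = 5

Step 1. [(-(4*x)) + 9 = 5] the outer +9 inverts by subtracting 9. So sub: -(4*x) = -4.
Step 2. [-(4*x) = -4] leading − — multiply by −1, so neg: 4*x = 4.
Step 3. [4*x = 4] divide by the outer 4, so div: x = 1.

Answer: x ∈ {1}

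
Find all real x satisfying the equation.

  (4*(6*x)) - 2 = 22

Step 1. [(4*(6*x)) - 2 = 22] add 2: x sits inside (… - 2) ⇒ sub: 4*(6*x) = 24.
Step 2. [4*(6*x) = 24] leading coefficient 4: divide by 4. So div: 6*x = 6.
Step 3. [6*x = 6] leading coefficient 6: divide by 6, so div: x = 1.

Answer: x ∈ {1}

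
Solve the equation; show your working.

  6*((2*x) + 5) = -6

Step 1. [6*((2*x) + 5) = -6] 6 out front; divide by 6. So div: (2*x) + 5 = -1.
Step 2. [(2*x) + 5 = -1] +5 is outermost — subtract 5 both sides ⇒ sub: 2*x = -6.
Step 3. [2*x = -6] LHS = 2·(…); ÷2 both sides. So div: x = -3.

Answer: x ∈ {-3}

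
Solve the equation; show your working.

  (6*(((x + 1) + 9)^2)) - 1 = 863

Step 1. [(6*(((x + 1) + 9)^2)) - 1 = 863] 1 comes off first (add 1). So sub: 6*(((x + 1) + 9)^2) = 864.
Step 2. [6*(((x + 1) + 9)^2) = 864] LHS = 6·(…); ÷6 both sides. So div: ((x + 1) + 9)^2 = 144.
Step 3. [((x + 1) + 9)^2 = 144] √ both sides: 144 ≥ 0 gives two branches. So sqrt: (x + 1) + 9 = 12 or -12.
Step 4. [(x + 1) + 9 = 12 or -12] +9 is outermost — subtract 9 both sides, so sub: x + 1 = 3 or -21.
Step 5. [x + 1 = 3 or -21] the outer +1 inverts by subtracting 1, so sub: x = 2 or -22.

Answer: x ∈ {-22, 2}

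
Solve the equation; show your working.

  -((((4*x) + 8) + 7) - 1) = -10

Step 1. [-((((4*x) + 8) + 7) - 1) = -10] LHS negated; negate both sides ⇒ neg: (((4*x) + 8) + 7) - 1 = 10.
Step 2. [(((4*x) + 8) + 7) - 1 = 10] 1 comes off first (add 1), so sub: ((4*x) + 8) + 7 = 11.
Step 3. [((4*x) + 8) + 7 = 11] +7 is outermost — subtract 7 both sides. So sub: (4*x) + 8 = 4.
Step 4. [(4*x) + 8 = 4] 4 divides every term; factor it out. So factor: x + 2 = 1.
Step 5. [x + 2 = 1] +2 is outermost — subtract 2 both sides. So sub: x = -1.

Answer: x ∈ {-1}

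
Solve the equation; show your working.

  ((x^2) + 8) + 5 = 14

Step 1. [((x^2) + 8) + 5 = 14] +5 is outermost — subtract 5 both sides ⇒ sub: (x^2) + 8 = 9.
Step 2. [(x^2) + 8 = 9] peel the +8: subtract 8 from each side. So sub: x^2 = 1.
Step 3. [x^2 = 1] √ both sides: 1 ≥ 0 gives two branches, so sqrt: x = 1 or -1.

Answer: x ∈ {-1, 1}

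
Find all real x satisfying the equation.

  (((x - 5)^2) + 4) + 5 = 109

Step 1. [(((x - 5)^2) + 4) + 5 = 109] 5 comes off first (subtract 5). So sub: ((x - 5)^2) + 4 = 104.
Step 2. [((x - 5)^2) + 4 = 104] peel the +4: subtract 4 from each side, so sub: (x - 5)^2 = 100.
Step 3. [(x - 5)^2 = 100] LHS squared, RHS 100 ≥ 0: apply √ (±), so sqrt: x - 5 = 10 or -10.
Step 4. [x - 5 = 10 or -10] add 5: x sits inside (… - 5) ⇒ sub: x = 15 or -5.

Answer: x ∈ {-5, 15}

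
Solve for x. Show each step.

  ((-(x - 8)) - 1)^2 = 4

Step 1. [((-(x - 8)) - 1)^2 = 4] √ both sides: 4 ≥ 0 gives two branches. So sqrt: (-(x - 8)) - 1 = 2 or -2.
Step 2. [(-(x - 8)) - 1 = 2 or -2] 1 comes off first (add 1), so sub: -(x - 8) = 3 or -1.
Step 3. [-(x - 8) = 3 or -1] leading − — multiply by −1 ⇒ neg: x - 8 = -3 or 1.
Step 4. [x - 8 = -3 or 1] the outer -8 inverts by adding 8. So sub: x = 5 or 9.

Answer: x ∈ {5, 9}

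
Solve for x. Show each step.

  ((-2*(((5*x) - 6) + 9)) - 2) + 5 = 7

Step 1. [((-2*(((5*x) - 6) + 9)) - 2) + 5 = 7] the outer +5 inverts by subtracting 5. So sub: (-2*(((5*x) - 6) + 9)) - 2 = 2.
Step 2. [(-2*(((5*x) - 6) + 9)) - 2 = 2] common factor -2 (LHS and 2) — divide through ⇒ factor: (((5*x) - 6) + 9) + 1 = -1.
Step 3. [(((5*x) - 6) + 9) + 1 = -1] subtract 1: x sits inside (… + 1) ⇒ sub: ((5*x) - 6) + 9 = -2.
Step 4. [((5*x) - 6) + 9 = -2] the outer +9 inverts by subtracting 9, so sub: (5*x) - 6 = -11.
Step 5. [(5*x) - 6 = -11] add 6: x sits inside (… - 6), so sub: 5*x = -5.
Step 6. [5*x = -5] 5 out front; divide by 5, so div: x = -1.

Answer: x ∈ {-1}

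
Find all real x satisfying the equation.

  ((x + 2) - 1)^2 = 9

Step 1. [((x + 2) - 1)^2 = 9] LHS squared, RHS 9 ≥ 0: apply √ (±). So sqrt: (x + 2) - 1 = 3 or -3.
Step 2. [(x + 2) - 1 = 3 or -3] 1 comes off first (add 1) ⇒ sub: x + 2 = 4 or -2.
Step 3. [x + 2 = 4 or -2] the outer +2 inverts by subtracting 2 ⇒ sub: x = 2 or -4.

Answer: x ∈ {-4, 2}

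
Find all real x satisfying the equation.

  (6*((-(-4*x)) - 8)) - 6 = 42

Step 1. [(6*((-(-4*x)) - 8)) - 6 = 42] 6 | LHS and 6 | 42: pull 6 out, so factor: ((-(-4*x)) - 8) - 1 = 7.
Step 2. [((-(-4*x)) - 8) - 1 = 7] 1 comes off first (add 1) ⇒ sub: (-(-4*x)) - 8 = 8.
Step 3. [(-(-4*x)) - 8 = 8] -8 is outermost — add 8 both sides, so sub: -(-4*x) = 16.
Step 4. [-(-4*x) = 16] flip signs both sides, so neg: -4*x = -16.
Step 5. [-4*x = -16] -4·(inner) — divide through by -4, so div: x = 4.

Answer: x ∈ {4}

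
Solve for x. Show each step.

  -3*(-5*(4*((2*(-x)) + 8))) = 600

Step 1. [-3*(-5*(4*((2*(-x)) + 8))) = 600] divide by the outer -3, so div: -5*(4*((2*(-x)) + 8)) = -200.
Step 2. [-5*(4*((2*(-x)) + 8)) = -200] -5 out front; divide by -5. So div: 4*((2*(-x)) + 8) = 40.
Step 3. [4*((2*(-x)) + 8) = 40] leading coefficient 4: divide by 4. So div: (2*(-x)) + 8 = 10.
Step 4. [(2*(-x)) + 8 = 10] 2 divides every term; factor it out. So factor: (-x) + 4 = 5.
Step 5. [(-x) + 4 = 5] subtract 4: x sits inside (… + 4), so sub: -x = 1.
Step 6. [-x = 1] flip signs both sides. So neg: x = -1.

Answer: x ∈ {-1}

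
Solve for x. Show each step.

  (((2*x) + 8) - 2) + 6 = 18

Step 1. [(((2*x) + 8) - 2) + 6 = 18] +6 is outermost — subtract 6 both sides, so sub: ((2*x) + 8) - 2 = 12.
Step 2. [((2*x) + 8) - 2 = 12] the outer -2 inverts by adding 2 ⇒ sub: (2*x) + 8 = 14.
Step 3. [(2*x) + 8 = 14] +8 is outermost — subtract 8 both sides. So sub: 2*x = 6.
Step 4. [2*x = 6] 2 out front; divide by 2. So div: x = 3.

Answer: x ∈ {3}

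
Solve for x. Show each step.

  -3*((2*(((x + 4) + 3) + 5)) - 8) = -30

Step 1. [-3*((2*(((x + 4) + 3) + 5)) - 8) = -30] -3·(inner) — divide through by -3 ⇒ div: (2*(((x + 4) + 3) + 5)) - 8 = 10.
Step 2. [(2*(((x + 4) + 3) + 5)) - 8 = 10] add 8: x sits inside (… - 8) ⇒ sub: 2*(((x + 4) + 3) + 5) = 18.
Step 3. [2*(((x + 4) + 3) + 5) = 18] leading coefficient 2: divide by 2 ⇒ div: ((x + 4) + 3) + 5 = 9.
Step 4. [((x + 4) + 3) + 5 = 9] 5 comes off first (subtract 5). So sub: (x + 4) + 3 = 4.
Step 5. [(x + 4) + 3 = 4] +3 is outermost — subtract 3 both sides. So sub: x + 4 = 1.
Step 6. [x + 4 = 1] subtract 4: x sits inside (… + 4). So sub: x = -3.

Answer: x ∈ {-3}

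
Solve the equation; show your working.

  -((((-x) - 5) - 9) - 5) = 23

Step 1. [-((((-x) - 5) - 9) - 5) = 23] flip signs both sides. So neg: (((-x) - 5) - 9) - 5 = -23.
Step 2. [(((-x) - 5) - 9) - 5 = -23] -5 is outermost — add 5 both sides ⇒ sub: ((-x) - 5) - 9 = -18.
Step 3. [((-x) - 5) - 9 = -18] -9 is outermost — add 9 both sides ⇒ sub: (-x) - 5 = -9.
Step 4. [(-x) - 5 = -9] 5 comes off first (add 5), so sub: -x = -4.
Step 5. [-x = -4] flip signs both sides, so neg: x = 4.

Answer: x ∈ {4}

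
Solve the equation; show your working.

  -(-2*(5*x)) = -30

Step 1. [-(-2*(5*x)) = -30] leading − — multiply by −1. So neg: -2*(5*x) = 30.
Step 2. [-2*(5*x) = 30] leading coefficient -2: divide by -2. So div: 5*x = -15.
Step 3. [5*x = -15] 5·(inner) — divide through by 5. So div: x = -3.

Answer: x ∈ {-3}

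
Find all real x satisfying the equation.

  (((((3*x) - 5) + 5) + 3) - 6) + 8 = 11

Step 1. [(((((3*x) - 5) + 5) + 3) - 6) + 8 = 11] the outer +8 inverts by subtracting 8. So sub: ((((3*x) - 5) + 5) + 3) - 6 = 3.
Step 2. [((((3*x) - 5) + 5) + 3) - 6 = 3] peel the -6: add 6 from each side ⇒ sub: (((3*x) - 5) + 5) + 3 = 9.
Step 3. [(((3*x) - 5) + 5) + 3 = 9] peel the +3: subtract 3 from each side. So sub: ((3*x) - 5) + 5 = 6.
Step 4. [((3*x) - 5) + 5 = 6] +5 is outermost — subtract 5 both sides ⇒ sub: (3*x) - 5 = 1.
Step 5. [(3*x) - 5 = 1] add 5: x sits inside (… - 5). So sub: 3*x = 6.
Step 6. [3*x = 6] 3 out front; divide by 3. So div: x = 2.

Answer: x ∈ {2}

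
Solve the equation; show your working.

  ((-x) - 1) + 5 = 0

Step 1. [((-x) - 1) + 5 = 0] the outer +5 inverts by subtracting 5. So sub: (-x) - 1 = -5.
Step 2. [(-x) - 1 = -5] -1 is outermost — add 1 both sides ⇒ sub: -x = -4.
Step 3. [-x = -4] flip signs both sides. So neg: x = 4.

Answer: x ∈ {4}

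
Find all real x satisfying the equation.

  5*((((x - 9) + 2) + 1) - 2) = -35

Step 1. [5*((((x - 9) + 2) + 1) - 2) = -35] 5 out front; divide by 5. So div: (((x - 9) + 2) + 1) - 2 = -7.
Step 2. [(((x - 9) + 2) + 1) - 2 = -7] add 2: x sits inside (… - 2). So sub: ((x - 9) + 2) + 1 = -5.
Step 3. [((x - 9) + 2) + 1 = -5] subtract 1: x sits inside (… + 1), so sub: (x - 9) + 2 = -6.
Step 4. [(x - 9) + 2 = -6] the outer +2 inverts by subtracting 2 ⇒ sub: x - 9 = -8.
Step 5. [x - 9 = -8] the outer -9 inverts by adding 9. So sub: x = 1.

Answer: x ∈ {1}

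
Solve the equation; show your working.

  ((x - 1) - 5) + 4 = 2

Step 1. [((x - 1) - 5) + 4 = 2] subtract 4: x sits inside (… + 4). So sub: (x - 1) - 5 = -2.
Step 2. [(x - 1) - 5 = -2] peel the -5: add 5 from each side ⇒ sub: x - 1 = 3.
Step 3. [x - 1 = 3] add 1: x sits inside (… - 1). So sub: x = 4.

Answer: x ∈ {4}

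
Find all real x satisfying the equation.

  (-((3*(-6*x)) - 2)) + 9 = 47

Step 1. [(-((3*(-6*x)) - 2)) + 9 = 47] +9 is outermost — subtract 9 both sides. So sub: -((3*(-6*x)) - 2) = 38.
Step 2. [-((3*(-6*x)) - 2) = 38] LHS negated; negate both sides. So neg: (3*(-6*x)) - 2 = -38.
Step 3. [(3*(-6*x)) - 2 = -38] 2 comes off first (add 2) ⇒ sub: 3*(-6*x) = -36.
Step 4. [3*(-6*x) = -36] LHS = 3·(…); ÷3 both sides. So div: -6*x = -12.
Step 5. [-6*x = -12] leading coefficient -6: divide by -6 ⇒ div: x = 2.

Answer: x ∈ {2}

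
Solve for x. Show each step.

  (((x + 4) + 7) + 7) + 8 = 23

Step 1. [(((x + 4) + 7) + 7) + 8 = 23] the outer +8 inverts by subtracting 8. So sub: ((x + 4) + 7) + 7 = 15.
Step 2. [((x + 4) + 7) + 7 = 15] peel the +7: subtract 7 from each side ⇒ sub: (x + 4) + 7 = 8.
Step 3. [(x + 4) + 7 = 8] subtract 7: x sits inside (… + 7). So sub: x + 4 = 1.
Step 4. [x + 4 = 1] subtract 4: x sits inside (… + 4). So sub: x = -3.

Answer: x ∈ {-3}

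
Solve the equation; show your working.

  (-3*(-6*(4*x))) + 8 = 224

Step 1. [(-3*(-6*(4*x))) + 8 = 224] subtract 8: x sits inside (… + 8). So sub: -3*(-6*(4*x)) = 216.
Step 2. [-3*(-6*(4*x)) = 216] LHS = -3·(…); ÷-3 both sides, so div: -6*(4*x) = -72.
Step 3. [-6*(4*x) = -72] -6·(inner) — divide through by -6. So div: 4*x = 12.
Step 4. [4*x = 12] 4 out front; divide by 4, so div: x = 3.

Answer: x ∈ {3}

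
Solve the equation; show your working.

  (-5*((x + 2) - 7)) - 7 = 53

Step 1. [(-5*((x + 2) - 7)) - 7 = 53] the outer -7 inverts by adding 7. So sub: -5*((x + 2) - 7) = 60.
Step 2. [-5*((x + 2) - 7) = 60] divide by the outer -5. So div: (x + 2) - 7 = -12.
Step 3. [(x + 2) - 7 = -12] -7 is outermost — add 7 both sides. So sub: x + 2 = -5.
Step 4. [x + 2 = -5] peel the +2: subtract 2 from each side, so sub: x = -7.

Answer: x ∈ {-7}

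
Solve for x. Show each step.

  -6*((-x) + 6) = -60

Step 1. [-6*((-x) + 6) = -60] -6·(inner) — divide through by -6 ⇒ div: (-x) + 6 = 10.
Step 2. [(-x) + 6 = 10] subtract 6: x sits inside (… + 6). So sub: -x = 4.
Step 3. [-x = 4] leading − — multiply by −1. So neg: x = -4.

Answer: x ∈ {-4}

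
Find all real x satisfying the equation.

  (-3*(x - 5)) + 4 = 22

Step 1. [(-3*(x - 5)) + 4 = 22] 4 comes off first (subtract 4) ⇒ sub: -3*(x - 5) = 18.
Step 2. [-3*(x - 5) = 18] LHS = -3·(…); ÷-3 both sides ⇒ div: x - 5 = -6.
Step 3. [x - 5 = -6] the outer -5 inverts by adding 5 ⇒ sub: x = -1.

Answer: x ∈ {-1}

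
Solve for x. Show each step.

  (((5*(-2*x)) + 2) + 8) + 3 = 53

Step 1. [(((5*(-2*x)) + 2) + 8) + 3 = 53] 3 comes off first (subtract 3) ⇒ sub: ((5*(-2*x)) + 2) + 8 = 50.
Step 2. [((5*(-2*x)) + 2) + 8 = 50] subtract 8: x sits inside (… + 8), so sub: (5*(-2*x)) + 2 = 42.
Step 3. [(5*(-2*x)) + 2 = 42] 2 comes off first (subtract 2) ⇒ sub: 5*(-2*x) = 40.
Step 4. [5*(-2*x) = 40] leading coefficient 5: divide by 5. So div: -2*x = 8.
Step 5. [-2*x = 8] -2 out front; divide by -2 ⇒ div: x = -4.

Answer: x ∈ {-4}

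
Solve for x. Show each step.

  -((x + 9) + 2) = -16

Step 1. [-((x + 9) + 2) = -16] leading − — multiply by −1, so neg: (x + 9) + 2 = 16.
Step 2. [(x + 9) + 2 = 16] peel the +2: subtract 2 from each side. So sub: x + 9 = 14.
Step 3. [x + 9 = 14] the outer +9 inverts by subtracting 9 ⇒ sub: x = 5.

Answer: x ∈ {5}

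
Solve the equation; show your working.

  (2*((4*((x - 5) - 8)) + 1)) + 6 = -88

Step 1. [(2*((4*((x - 5) - 8)) + 1)) + 6 = -88] 2 | LHS and 2 | -88: pull 2 out, so factor: ((4*((x - 5) - 8)) + 1) + 3 = -44.
Step 2. [((4*((x - 5) - 8)) + 1) + 3 = -44] subtract 3: x sits inside (… + 3) ⇒ sub: (4*((x - 5) - 8)) + 1 = -47.
Step 3. [(4*((x - 5) - 8)) + 1 = -47] the outer +1 inverts by subtracting 1, so sub: 4*((x - 5) - 8) = -48.
Step 4. [4*((x - 5) - 8) = -48] LHS = 4·(…); ÷4 both sides, so div: (x - 5) - 8 = -12.
Step 5. [(x - 5) - 8 = -12] peel the -8: add 8 from each side. So sub: x - 5 = -4.
Step 6. [x - 5 = -4] peel the -5: add 5 from each side ⇒ sub: x = 1.

Answer: x ∈ {1}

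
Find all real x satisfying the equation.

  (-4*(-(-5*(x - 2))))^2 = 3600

Step 1. [(-4*(-(-5*(x - 2))))^2 = 3600] 3600 ≥ 0, LHS is (·)² — take ±√, so sqrt: -4*(-(-5*(x - 2))) = 60 or -60.
Step 2. [-4*(-(-5*(x - 2))) = 60 or -60] divide by the outer -4 ⇒ div: -(-5*(x - 2)) = -15 or 15.
Step 3. [-(-5*(x - 2)) = -15 or 15] flip signs both sides ⇒ neg: -5*(x - 2) = 15 or -15.
Step 4. [-5*(x - 2) = 15 or -15] -5 out front; divide by -5, so div: x - 2 = -3 or 3.
Step 5. [x - 2 = -3 or 3] add 2: x sits inside (… - 2), so sub: x = -1 or 5.

Answer: x ∈ {-1, 5}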